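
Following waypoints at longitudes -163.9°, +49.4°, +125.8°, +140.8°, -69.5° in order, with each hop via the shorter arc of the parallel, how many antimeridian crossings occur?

2

Leg 1: -163.9° → +49.4°, shortest Δλ = -146.7° (west) — crosses 180°.
Leg 2: +49.4° → +125.8°, shortest Δλ = 76.4° (east) — does not cross 180°.
Leg 3: +125.8° → +140.8°, shortest Δλ = 15.0° (east) — does not cross 180°.
Leg 4: +140.8° → -69.5°, shortest Δλ = 149.7° (east) — crosses 180°.
Total crossings: 2.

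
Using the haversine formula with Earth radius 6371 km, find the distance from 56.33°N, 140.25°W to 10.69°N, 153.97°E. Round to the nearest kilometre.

7539 km

Δλ = 153.97 − -140.25 = 294.22°; wrapped into (−180°, 180°]: -65.78°.
Δφ = 10.69 − 56.33 = -45.64°.
a = sin²(Δφ/2) + cos φ₁ · cos φ₂ · sin²(Δλ/2) = 0.311064.
c = 2·atan2(√a, √(1−a)) = 1.18330 rad → d = 6371·c ≈ 7538.80 km.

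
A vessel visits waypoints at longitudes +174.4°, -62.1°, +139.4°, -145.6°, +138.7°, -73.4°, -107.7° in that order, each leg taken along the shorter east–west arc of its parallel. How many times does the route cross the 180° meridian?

Leg 1: +174.4° → -62.1°, shortest Δλ = 123.5° (east) — crosses 180°.
Leg 2: -62.1° → +139.4°, shortest Δλ = -158.5° (west) — crosses 180°.
Leg 3: +139.4° → -145.6°, shortest Δλ = 75.0° (east) — crosses 180°.
Leg 4: -145.6° → +138.7°, shortest Δλ = -75.7° (west) — crosses 180°.
Leg 5: +138.7° → -73.4°, shortest Δλ = 147.9° (east) — crosses 180°.
Leg 6: -73.4° → -107.7°, shortest Δλ = -34.3° (west) — does not cross 180°.
Total crossings: 5.

5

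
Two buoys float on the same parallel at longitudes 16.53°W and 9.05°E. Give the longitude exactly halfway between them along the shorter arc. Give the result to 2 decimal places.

Signed shortest Δλ from -16.53° to +9.05° is +25.58°.
Midpoint longitude = -16.53° + (+25.58°)/2 = -16.53° + 12.79° = -3.74°.

3.74°W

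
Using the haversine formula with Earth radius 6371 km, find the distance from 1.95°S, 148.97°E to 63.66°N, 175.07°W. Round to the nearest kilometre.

7875 km

Δλ = -175.07 − 148.97 = -324.04°; wrapped into (−180°, 180°]: 35.96°.
Δφ = 63.66 − -1.95 = 65.61°.
a = sin²(Δφ/2) + cos φ₁ · cos φ₂ · sin²(Δλ/2) = 0.335781.
c = 2·atan2(√a, √(1−a)) = 1.23615 rad → d = 6371·c ≈ 7875.49 km.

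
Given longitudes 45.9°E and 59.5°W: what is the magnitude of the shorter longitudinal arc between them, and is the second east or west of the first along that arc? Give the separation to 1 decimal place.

Raw difference: -59.5 − 45.9 = -105.4°.
Normalise into (−180°, 180°]: -105.4° stays -105.4°.
Negative ⇒ the second point lies to the west; separation 105.4°.

105.4° west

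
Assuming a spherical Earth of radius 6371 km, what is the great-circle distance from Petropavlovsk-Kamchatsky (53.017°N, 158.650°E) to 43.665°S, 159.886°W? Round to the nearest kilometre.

Δλ = -159.886 − 158.650 = -318.536°; wrapped into (−180°, 180°]: 41.464°.
Δφ = -43.665 − 53.017 = -96.682°.
a = sin²(Δφ/2) + cos φ₁ · cos φ₂ · sin²(Δλ/2) = 0.612713.
c = 2·atan2(√a, √(1−a)) = 1.79818 rad → d = 6371·c ≈ 11456.18 km.

11456 km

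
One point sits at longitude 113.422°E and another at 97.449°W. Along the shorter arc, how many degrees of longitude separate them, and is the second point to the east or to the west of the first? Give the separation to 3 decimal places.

149.129° east

Raw difference: -97.449 − 113.422 = -210.871°.
Normalise into (−180°, 180°]: -210.871° + 360° = 149.129°.
Positive ⇒ the second point lies to the east; separation 149.129°.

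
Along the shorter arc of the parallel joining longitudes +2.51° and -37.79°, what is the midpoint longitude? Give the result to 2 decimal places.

Signed shortest Δλ from +2.51° to -37.79° is -40.30°.
Midpoint longitude = +2.51° + (-40.30°)/2 = +2.51° − 20.15° = -17.64°.

-17.64°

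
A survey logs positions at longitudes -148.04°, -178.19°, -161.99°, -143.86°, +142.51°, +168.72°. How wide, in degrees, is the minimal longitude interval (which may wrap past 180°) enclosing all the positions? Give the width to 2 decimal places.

73.63°

Sort the longitudes: -178.19°, -161.99°, -148.04°, -143.86°, +142.51°, +168.72°.
Eastward gaps between consecutive values (wrapping around): 16.20°, 13.95°, 4.18°, 286.37°, 26.21°, 13.09°.
Largest gap = 286.37° ⇒ minimal covering band is its complement: 360° − 286.37° = 73.63°.
Band runs from +142.51° eastward to -143.86°, crossing the antimeridian.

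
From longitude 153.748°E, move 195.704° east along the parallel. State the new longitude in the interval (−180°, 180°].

Start at +153.748°; shift +195.704° → +349.452°.
+349.452° lies outside (−180°, 180°]; subtract 360° → -10.548°.

10.548°W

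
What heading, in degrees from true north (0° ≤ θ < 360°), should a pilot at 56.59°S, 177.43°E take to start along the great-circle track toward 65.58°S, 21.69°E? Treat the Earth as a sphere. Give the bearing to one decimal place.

Δλ = 21.69 − 177.43 = -155.74°.
θ = atan2( sin Δλ · cos φ₂ , cos φ₁ · sin φ₂ − sin φ₁ · cos φ₂ · cos Δλ )
  = atan2(-0.16987, -0.81600) = -168.241° → normalised to [0°, 360°): 191.759°.

191.8°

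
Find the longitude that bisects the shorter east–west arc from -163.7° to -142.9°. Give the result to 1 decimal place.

-153.3°

Signed shortest Δλ from -163.7° to -142.9° is +20.8°.
Midpoint longitude = -163.7° + (+20.8°)/2 = -163.7° + 10.4° = -153.3°.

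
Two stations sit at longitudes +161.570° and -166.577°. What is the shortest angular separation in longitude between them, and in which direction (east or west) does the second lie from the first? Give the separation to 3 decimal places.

31.853° east

Raw difference: -166.577 − 161.570 = -328.147°.
Normalise into (−180°, 180°]: -328.147° + 360° = 31.853°.
Positive ⇒ the second point lies to the east; separation 31.853°.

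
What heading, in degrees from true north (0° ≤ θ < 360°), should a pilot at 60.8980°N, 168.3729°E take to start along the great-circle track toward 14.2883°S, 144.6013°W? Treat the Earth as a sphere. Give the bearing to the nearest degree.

Δλ = -144.6013 − 168.3729 = -312.9742°; wrapped into (−180°, 180°]: 47.0258°.
θ = atan2( sin Δλ · cos φ₂ , cos φ₁ · sin φ₂ − sin φ₁ · cos φ₂ · cos Δλ )
  = atan2(0.70903, -0.69722) = 134.519° → normalised to [0°, 360°): 134.519°.

135°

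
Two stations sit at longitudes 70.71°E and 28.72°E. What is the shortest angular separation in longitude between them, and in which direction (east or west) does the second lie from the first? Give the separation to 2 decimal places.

41.99° west

Raw difference: 28.72 − 70.71 = -41.99°.
Normalise into (−180°, 180°]: -41.99° stays -41.99°.
Negative ⇒ the second point lies to the west; separation 41.99°.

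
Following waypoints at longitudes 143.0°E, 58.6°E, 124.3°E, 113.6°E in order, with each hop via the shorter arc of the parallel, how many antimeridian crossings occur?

Leg 1: +143.0° → +58.6°, shortest Δλ = -84.4° (west) — does not cross 180°.
Leg 2: +58.6° → +124.3°, shortest Δλ = 65.7° (east) — does not cross 180°.
Leg 3: +124.3° → +113.6°, shortest Δλ = -10.7° (west) — does not cross 180°.
Total crossings: 0.

0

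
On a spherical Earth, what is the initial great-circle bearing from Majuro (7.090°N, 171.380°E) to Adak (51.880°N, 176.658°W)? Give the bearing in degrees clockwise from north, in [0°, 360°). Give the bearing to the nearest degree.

Δλ = -176.658 − 171.380 = -348.038°; wrapped into (−180°, 180°]: 11.962°.
θ = atan2( sin Δλ · cos φ₂ , cos φ₁ · sin φ₂ − sin φ₁ · cos φ₂ · cos Δλ )
  = atan2(0.12795, 0.70616) = 10.270° → normalised to [0°, 360°): 10.270°.

10°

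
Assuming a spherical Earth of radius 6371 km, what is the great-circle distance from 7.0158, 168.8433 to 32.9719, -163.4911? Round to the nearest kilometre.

Δλ = -163.4911 − 168.8433 = -332.3344°; wrapped into (−180°, 180°]: 27.6656°.
Δφ = 32.9719 − 7.0158 = 25.9561°.
a = sin²(Δφ/2) + cos φ₁ · cos φ₂ · sin²(Δλ/2) = 0.098033.
c = 2·atan2(√a, √(1−a)) = 0.63692 rad → d = 6371·c ≈ 4057.79 km.

4058 km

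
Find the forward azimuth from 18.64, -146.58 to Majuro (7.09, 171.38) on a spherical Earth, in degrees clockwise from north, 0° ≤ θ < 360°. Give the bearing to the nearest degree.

260°

Δλ = 171.38 − -146.58 = 317.96°; wrapped into (−180°, 180°]: -42.04°.
θ = atan2( sin Δλ · cos φ₂ , cos φ₁ · sin φ₂ − sin φ₁ · cos φ₂ · cos Δλ )
  = atan2(-0.66453, -0.11861) = -100.120° → normalised to [0°, 360°): 259.880°.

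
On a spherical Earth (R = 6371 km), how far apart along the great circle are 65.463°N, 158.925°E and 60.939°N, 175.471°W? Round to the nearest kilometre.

Δλ = -175.471 − 158.925 = -334.396°; wrapped into (−180°, 180°]: 25.604°.
Δφ = 60.939 − 65.463 = -4.524°.
a = sin²(Δφ/2) + cos φ₁ · cos φ₂ · sin²(Δλ/2) = 0.011462.
c = 2·atan2(√a, √(1−a)) = 0.21453 rad → d = 6371·c ≈ 1366.78 km.

1367 km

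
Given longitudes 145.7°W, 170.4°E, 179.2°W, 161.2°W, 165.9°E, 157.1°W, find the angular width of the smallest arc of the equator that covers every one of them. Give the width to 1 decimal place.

48.4°

Sort the longitudes: -179.2°, -161.2°, -157.1°, -145.7°, +165.9°, +170.4°.
Eastward gaps between consecutive values (wrapping around): 18.0°, 4.1°, 11.4°, 311.6°, 4.5°, 10.4°.
Largest gap = 311.6° ⇒ minimal covering band is its complement: 360° − 311.6° = 48.4°.
Band runs from +165.9° eastward to -145.7°, crossing the antimeridian.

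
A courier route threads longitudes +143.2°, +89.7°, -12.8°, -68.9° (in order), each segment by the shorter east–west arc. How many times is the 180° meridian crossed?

0

Leg 1: +143.2° → +89.7°, shortest Δλ = -53.5° (west) — does not cross 180°.
Leg 2: +89.7° → -12.8°, shortest Δλ = -102.5° (west) — does not cross 180°.
Leg 3: -12.8° → -68.9°, shortest Δλ = -56.1° (west) — does not cross 180°.
Total crossings: 0.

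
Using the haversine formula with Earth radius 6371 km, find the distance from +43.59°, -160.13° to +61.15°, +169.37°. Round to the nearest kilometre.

Δλ = 169.37 − -160.13 = 329.50°; wrapped into (−180°, 180°]: -30.50°.
Δφ = 61.15 − 43.59 = 17.56°.
a = sin²(Δφ/2) + cos φ₁ · cos φ₂ · sin²(Δλ/2) = 0.047478.
c = 2·atan2(√a, √(1−a)) = 0.43932 rad → d = 6371·c ≈ 2798.88 km.

2799 km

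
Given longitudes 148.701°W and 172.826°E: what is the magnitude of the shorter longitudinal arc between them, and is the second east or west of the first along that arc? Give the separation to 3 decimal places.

38.473° west

Raw difference: 172.826 − -148.701 = 321.527°.
Normalise into (−180°, 180°]: 321.527° − 360° = -38.473°.
Negative ⇒ the second point lies to the west; separation 38.473°.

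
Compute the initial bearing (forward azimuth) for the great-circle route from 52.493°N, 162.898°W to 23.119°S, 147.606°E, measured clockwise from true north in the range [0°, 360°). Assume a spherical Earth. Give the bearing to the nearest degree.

224°

Δλ = 147.606 − -162.898 = 310.504°; wrapped into (−180°, 180°]: -49.496°.
θ = atan2( sin Δλ · cos φ₂ , cos φ₁ · sin φ₂ − sin φ₁ · cos φ₂ · cos Δλ )
  = atan2(-0.69930, -0.71292) = -135.553° → normalised to [0°, 360°): 224.447°.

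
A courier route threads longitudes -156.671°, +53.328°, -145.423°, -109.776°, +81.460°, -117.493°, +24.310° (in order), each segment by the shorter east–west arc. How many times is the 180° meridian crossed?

4

Leg 1: -156.671° → +53.328°, shortest Δλ = -150.001° (west) — crosses 180°.
Leg 2: +53.328° → -145.423°, shortest Δλ = 161.249° (east) — crosses 180°.
Leg 3: -145.423° → -109.776°, shortest Δλ = 35.647° (east) — does not cross 180°.
Leg 4: -109.776° → +81.460°, shortest Δλ = -168.764° (west) — crosses 180°.
Leg 5: +81.460° → -117.493°, shortest Δλ = 161.047° (east) — crosses 180°.
Leg 6: -117.493° → +24.310°, shortest Δλ = 141.803° (east) — does not cross 180°.
Total crossings: 4.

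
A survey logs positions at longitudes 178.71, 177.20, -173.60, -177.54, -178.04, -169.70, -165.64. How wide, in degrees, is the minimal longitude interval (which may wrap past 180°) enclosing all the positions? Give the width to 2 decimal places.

Sort the longitudes: -178.04°, -177.54°, -173.60°, -169.70°, -165.64°, +177.20°, +178.71°.
Eastward gaps between consecutive values (wrapping around): 0.50°, 3.94°, 3.90°, 4.06°, 342.84°, 1.51°, 3.25°.
Largest gap = 342.84° ⇒ minimal covering band is its complement: 360° − 342.84° = 17.16°.
Band runs from +177.20° eastward to -165.64°, crossing the antimeridian.

17.16°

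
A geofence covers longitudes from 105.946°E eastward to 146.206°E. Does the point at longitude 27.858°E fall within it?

Band width going east from +105.946° to +146.206°: ((146.206 − 105.946) mod 360) = 40.260°.
Offset of +27.858° east of the west edge: ((27.858 − 105.946) mod 360) = 281.912°.
281.912° > 40.260° ⇒ outside.

No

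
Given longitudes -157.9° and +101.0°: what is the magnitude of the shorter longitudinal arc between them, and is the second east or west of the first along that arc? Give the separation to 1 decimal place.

Raw difference: 101.0 − -157.9 = 258.9°.
Normalise into (−180°, 180°]: 258.9° − 360° = -101.1°.
Negative ⇒ the second point lies to the west; separation 101.1°.

101.1° west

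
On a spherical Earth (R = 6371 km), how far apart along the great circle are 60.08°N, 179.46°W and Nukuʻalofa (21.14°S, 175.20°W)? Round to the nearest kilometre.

9040 km

Δλ = -175.20 − -179.46 = 4.26°.
Δφ = -21.14 − 60.08 = -81.22°.
a = sin²(Δφ/2) + cos φ₁ · cos φ₂ · sin²(Δλ/2) = 0.424322.
c = 2·atan2(√a, √(1−a)) = 1.41886 rad → d = 6371·c ≈ 9039.54 km.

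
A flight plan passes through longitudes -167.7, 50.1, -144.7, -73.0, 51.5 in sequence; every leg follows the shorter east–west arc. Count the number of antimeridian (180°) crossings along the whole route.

2

Leg 1: -167.7° → +50.1°, shortest Δλ = -142.2° (west) — crosses 180°.
Leg 2: +50.1° → -144.7°, shortest Δλ = 165.2° (east) — crosses 180°.
Leg 3: -144.7° → -73.0°, shortest Δλ = 71.7° (east) — does not cross 180°.
Leg 4: -73.0° → +51.5°, shortest Δλ = 124.5° (east) — does not cross 180°.
Total crossings: 2.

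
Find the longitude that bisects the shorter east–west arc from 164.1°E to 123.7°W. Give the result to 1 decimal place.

Signed shortest Δλ from +164.1° to -123.7° is +72.2°.
Midpoint longitude = +164.1° + (+72.2°)/2 = +164.1° + 36.1° = +200.2°.
Normalise into (−180°, 180°]: -159.8°.
(The naïve average (+164.1 + -123.7)/2 = 20.2° is on the wrong side of the globe.)

159.8°W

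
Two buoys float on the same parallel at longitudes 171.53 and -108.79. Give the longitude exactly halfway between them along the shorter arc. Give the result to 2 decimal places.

Signed shortest Δλ from +171.53° to -108.79° is +79.68°.
Midpoint longitude = +171.53° + (+79.68°)/2 = +171.53° + 39.84° = +211.37°.
Normalise into (−180°, 180°]: -148.63°.
(The naïve average (+171.53 + -108.79)/2 = 31.37° is on the wrong side of the globe.)

-148.63°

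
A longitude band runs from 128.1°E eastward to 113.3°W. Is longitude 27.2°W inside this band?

Band width going east from +128.1° to -113.3°: ((-113.3 − 128.1) mod 360) = 118.6°.
Offset of -27.2° east of the west edge: ((-27.2 − 128.1) mod 360) = 204.7°.
204.7° > 118.6° ⇒ outside.

No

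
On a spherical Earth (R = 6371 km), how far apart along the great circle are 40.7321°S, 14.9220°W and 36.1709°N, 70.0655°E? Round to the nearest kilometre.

Δλ = 70.0655 − -14.9220 = 84.9875°.
Δφ = 36.1709 − -40.7321 = 76.9030°.
a = sin²(Δφ/2) + cos φ₁ · cos φ₂ · sin²(Δλ/2) = 0.665834.
c = 2·atan2(√a, √(1−a)) = 1.90887 rad → d = 6371·c ≈ 12161.40 km.

12161 km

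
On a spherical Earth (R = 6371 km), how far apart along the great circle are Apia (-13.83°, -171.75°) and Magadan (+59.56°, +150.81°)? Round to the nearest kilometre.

Δλ = 150.81 − -171.75 = 322.56°; wrapped into (−180°, 180°]: -37.44°.
Δφ = 59.56 − -13.83 = 73.39°.
a = sin²(Δφ/2) + cos φ₁ · cos φ₂ · sin²(Δλ/2) = 0.407745.
c = 2·atan2(√a, √(1−a)) = 1.38522 rad → d = 6371·c ≈ 8825.26 km.

8825 km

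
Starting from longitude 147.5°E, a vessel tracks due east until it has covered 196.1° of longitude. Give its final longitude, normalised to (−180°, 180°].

16.4°W

Start at +147.5°; shift +196.1° → +343.6°.
+343.6° lies outside (−180°, 180°]; subtract 360° → -16.4°.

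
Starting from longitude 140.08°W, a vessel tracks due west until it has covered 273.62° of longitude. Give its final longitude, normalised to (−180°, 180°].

Start at -140.08°; shift −273.62° → -413.70°.
-413.70° lies outside (−180°, 180°]; add 360° → -53.70°.

53.70°W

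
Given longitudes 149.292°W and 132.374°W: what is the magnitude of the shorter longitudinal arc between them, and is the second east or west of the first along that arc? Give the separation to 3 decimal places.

16.918° east

Raw difference: -132.374 − -149.292 = 16.918°.
Normalise into (−180°, 180°]: 16.918° stays 16.918°.
Positive ⇒ the second point lies to the east; separation 16.918°.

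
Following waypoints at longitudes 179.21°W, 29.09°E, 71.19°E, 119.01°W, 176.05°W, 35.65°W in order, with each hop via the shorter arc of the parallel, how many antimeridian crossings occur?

2

Leg 1: -179.21° → +29.09°, shortest Δλ = -151.7° (west) — crosses 180°.
Leg 2: +29.09° → +71.19°, shortest Δλ = 42.1° (east) — does not cross 180°.
Leg 3: +71.19° → -119.01°, shortest Δλ = 169.8° (east) — crosses 180°.
Leg 4: -119.01° → -176.05°, shortest Δλ = -57.04° (west) — does not cross 180°.
Leg 5: -176.05° → -35.65°, shortest Δλ = 140.4° (east) — does not cross 180°.
Total crossings: 2.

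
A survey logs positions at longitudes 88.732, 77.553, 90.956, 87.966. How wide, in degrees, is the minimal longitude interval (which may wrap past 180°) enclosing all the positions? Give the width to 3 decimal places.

Sort the longitudes: +77.553°, +87.966°, +88.732°, +90.956°.
Eastward gaps between consecutive values (wrapping around): 10.413°, 0.766°, 2.224°, 346.597°.
Largest gap = 346.597° ⇒ minimal covering band is its complement: 360° − 346.597° = 13.403°.
Band runs from +77.553° eastward to +90.956°.

13.403°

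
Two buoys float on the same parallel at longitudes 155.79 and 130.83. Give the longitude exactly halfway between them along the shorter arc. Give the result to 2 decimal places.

+143.31°

Signed shortest Δλ from +155.79° to +130.83° is -24.96°.
Midpoint longitude = +155.79° + (-24.96°)/2 = +155.79° − 12.48° = +143.31°.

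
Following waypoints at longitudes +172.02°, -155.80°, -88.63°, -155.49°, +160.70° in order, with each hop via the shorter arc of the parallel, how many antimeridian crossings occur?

2

Leg 1: +172.02° → -155.80°, shortest Δλ = 32.18° (east) — crosses 180°.
Leg 2: -155.80° → -88.63°, shortest Δλ = 67.17° (east) — does not cross 180°.
Leg 3: -88.63° → -155.49°, shortest Δλ = -66.86° (west) — does not cross 180°.
Leg 4: -155.49° → +160.70°, shortest Δλ = -43.81° (west) — crosses 180°.
Total crossings: 2.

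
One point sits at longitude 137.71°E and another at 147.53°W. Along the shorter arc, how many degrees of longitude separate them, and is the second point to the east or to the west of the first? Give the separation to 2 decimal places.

Raw difference: -147.53 − 137.71 = -285.24°.
Normalise into (−180°, 180°]: -285.24° + 360° = 74.76°.
Positive ⇒ the second point lies to the east; separation 74.76°.

74.76° east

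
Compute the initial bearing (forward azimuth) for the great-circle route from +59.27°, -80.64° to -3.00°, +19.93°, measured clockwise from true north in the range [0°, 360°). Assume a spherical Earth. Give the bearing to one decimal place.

Δλ = 19.93 − -80.64 = 100.57°.
θ = atan2( sin Δλ · cos φ₂ , cos φ₁ · sin φ₂ − sin φ₁ · cos φ₂ · cos Δλ )
  = atan2(0.98168, 0.13072) = 82.415° → normalised to [0°, 360°): 82.415°.

82.4°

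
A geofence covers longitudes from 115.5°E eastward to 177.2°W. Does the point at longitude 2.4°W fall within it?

No

Band width going east from +115.5° to -177.2°: ((-177.2 − 115.5) mod 360) = 67.3°.
Offset of -2.4° east of the west edge: ((-2.4 − 115.5) mod 360) = 242.1°.
242.1° > 67.3° ⇒ outside.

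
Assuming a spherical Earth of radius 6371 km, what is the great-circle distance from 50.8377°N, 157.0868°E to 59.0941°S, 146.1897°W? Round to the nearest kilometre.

13250 km

Δλ = -146.1897 − 157.0868 = -303.2765°; wrapped into (−180°, 180°]: 56.7235°.
Δφ = -59.0941 − 50.8377 = -109.9318°.
a = sin²(Δφ/2) + cos φ₁ · cos φ₂ · sin²(Δλ/2) = 0.743647.
c = 2·atan2(√a, √(1−a)) = 2.07979 rad → d = 6371·c ≈ 13250.31 km.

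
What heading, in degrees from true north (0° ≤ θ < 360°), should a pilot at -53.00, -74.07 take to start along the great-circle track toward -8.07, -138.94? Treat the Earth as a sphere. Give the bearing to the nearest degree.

286°

Δλ = -138.94 − -74.07 = -64.87°.
θ = atan2( sin Δλ · cos φ₂ , cos φ₁ · sin φ₂ − sin φ₁ · cos φ₂ · cos Δλ )
  = atan2(-0.89638, 0.25132) = -74.338° → normalised to [0°, 360°): 285.662°.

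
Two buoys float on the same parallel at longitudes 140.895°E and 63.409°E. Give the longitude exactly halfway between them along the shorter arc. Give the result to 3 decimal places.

102.152°E

Signed shortest Δλ from +140.895° to +63.409° is -77.486°.
Midpoint longitude = +140.895° + (-77.486°)/2 = +140.895° − 38.743° = +102.152°.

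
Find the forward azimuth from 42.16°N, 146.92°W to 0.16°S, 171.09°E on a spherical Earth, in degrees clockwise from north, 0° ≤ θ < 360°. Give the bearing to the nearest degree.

Δλ = 171.09 − -146.92 = 318.01°; wrapped into (−180°, 180°]: -41.99°.
θ = atan2( sin Δλ · cos φ₂ , cos φ₁ · sin φ₂ − sin φ₁ · cos φ₂ · cos Δλ )
  = atan2(-0.66900, -0.50095) = -126.826° → normalised to [0°, 360°): 233.174°.

233°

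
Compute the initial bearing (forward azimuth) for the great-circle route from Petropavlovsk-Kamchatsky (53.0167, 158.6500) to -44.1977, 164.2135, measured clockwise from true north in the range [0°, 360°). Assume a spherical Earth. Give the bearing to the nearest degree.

Δλ = 164.2135 − 158.6500 = 5.5635°.
θ = atan2( sin Δλ · cos φ₂ , cos φ₁ · sin φ₂ − sin φ₁ · cos φ₂ · cos Δλ )
  = atan2(0.06951, -0.98939) = 175.981° → normalised to [0°, 360°): 175.981°.

176°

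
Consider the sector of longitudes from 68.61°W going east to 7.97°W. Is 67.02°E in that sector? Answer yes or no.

No

Band width going east from -68.61° to -7.97°: ((-7.97 − -68.61) mod 360) = 60.64°.
Offset of +67.02° east of the west edge: ((67.02 − -68.61) mod 360) = 135.63°.
135.63° > 60.64° ⇒ outside.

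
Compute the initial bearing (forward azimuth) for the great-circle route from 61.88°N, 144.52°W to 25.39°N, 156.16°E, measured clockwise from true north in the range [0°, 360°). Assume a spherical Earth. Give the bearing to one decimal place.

255.3°

Δλ = 156.16 − -144.52 = 300.68°; wrapped into (−180°, 180°]: -59.32°.
θ = atan2( sin Δλ · cos φ₂ , cos φ₁ · sin φ₂ − sin φ₁ · cos φ₂ · cos Δλ )
  = atan2(-0.77696, -0.20446) = -104.743° → normalised to [0°, 360°): 255.257°.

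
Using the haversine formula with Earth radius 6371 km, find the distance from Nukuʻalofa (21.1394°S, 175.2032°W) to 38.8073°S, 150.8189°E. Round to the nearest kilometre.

3784 km

Δλ = 150.8189 − -175.2032 = 326.0221°; wrapped into (−180°, 180°]: -33.9779°.
Δφ = -38.8073 − -21.1394 = -17.6679°.
a = sin²(Δφ/2) + cos φ₁ · cos φ₂ · sin²(Δλ/2) = 0.085635.
c = 2·atan2(√a, √(1−a)) = 0.59396 rad → d = 6371·c ≈ 3784.13 km.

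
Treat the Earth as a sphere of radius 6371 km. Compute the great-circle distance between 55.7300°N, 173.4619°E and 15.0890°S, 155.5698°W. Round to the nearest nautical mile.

Δλ = -155.5698 − 173.4619 = -329.0317°; wrapped into (−180°, 180°]: 30.9683°.
Δφ = -15.0890 − 55.7300 = -70.8190°.
a = sin²(Δφ/2) + cos φ₁ · cos φ₂ · sin²(Δλ/2) = 0.374473.
c = 2·atan2(√a, √(1−a)) = 1.31703 rad → d = 6371·c ≈ 8390.79 km ≈ 4530.66 nmi.

4531 nmi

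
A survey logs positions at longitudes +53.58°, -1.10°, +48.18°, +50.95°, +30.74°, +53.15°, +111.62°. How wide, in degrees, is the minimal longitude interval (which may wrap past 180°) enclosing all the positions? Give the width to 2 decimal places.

112.72°

Sort the longitudes: -1.10°, +30.74°, +48.18°, +50.95°, +53.15°, +53.58°, +111.62°.
Eastward gaps between consecutive values (wrapping around): 31.84°, 17.44°, 2.77°, 2.20°, 0.43°, 58.04°, 247.28°.
Largest gap = 247.28° ⇒ minimal covering band is its complement: 360° − 247.28° = 112.72°.
Band runs from -1.10° eastward to +111.62°.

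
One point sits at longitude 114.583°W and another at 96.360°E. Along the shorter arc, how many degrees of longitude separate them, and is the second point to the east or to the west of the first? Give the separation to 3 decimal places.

149.057° west

Raw difference: 96.360 − -114.583 = 210.943°.
Normalise into (−180°, 180°]: 210.943° − 360° = -149.057°.
Negative ⇒ the second point lies to the west; separation 149.057°.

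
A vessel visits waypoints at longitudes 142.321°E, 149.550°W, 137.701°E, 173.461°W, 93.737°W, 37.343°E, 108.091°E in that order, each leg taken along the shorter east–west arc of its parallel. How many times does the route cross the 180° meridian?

3

Leg 1: +142.321° → -149.550°, shortest Δλ = 68.129° (east) — crosses 180°.
Leg 2: -149.550° → +137.701°, shortest Δλ = -72.749° (west) — crosses 180°.
Leg 3: +137.701° → -173.461°, shortest Δλ = 48.838° (east) — crosses 180°.
Leg 4: -173.461° → -93.737°, shortest Δλ = 79.724° (east) — does not cross 180°.
Leg 5: -93.737° → +37.343°, shortest Δλ = 131.08° (east) — does not cross 180°.
Leg 6: +37.343° → +108.091°, shortest Δλ = 70.748° (east) — does not cross 180°.
Total crossings: 3.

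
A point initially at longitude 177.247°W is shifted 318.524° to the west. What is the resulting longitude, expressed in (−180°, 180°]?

Start at -177.247°; shift −318.524° → -495.771°.
-495.771° lies outside (−180°, 180°]; add 360° → -135.771°.

135.771°W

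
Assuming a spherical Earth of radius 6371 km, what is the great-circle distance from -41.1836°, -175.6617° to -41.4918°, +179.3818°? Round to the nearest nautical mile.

Δλ = 179.3818 − -175.6617 = 355.0435°; wrapped into (−180°, 180°]: -4.9565°.
Δφ = -41.4918 − -41.1836 = -0.3082°.
a = sin²(Δφ/2) + cos φ₁ · cos φ₂ · sin²(Δλ/2) = 0.001061.
c = 2·atan2(√a, √(1−a)) = 0.06517 rad → d = 6371·c ≈ 415.17 km ≈ 224.17 nmi.

224 nmi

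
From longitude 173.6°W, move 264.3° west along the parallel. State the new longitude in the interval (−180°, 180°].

77.9°W

Start at -173.6°; shift −264.3° → -437.9°.
-437.9° lies outside (−180°, 180°]; add 360° → -77.9°.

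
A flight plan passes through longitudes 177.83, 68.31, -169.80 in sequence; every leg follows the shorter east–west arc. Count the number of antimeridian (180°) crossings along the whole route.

Leg 1: +177.83° → +68.31°, shortest Δλ = -109.52° (west) — does not cross 180°.
Leg 2: +68.31° → -169.80°, shortest Δλ = 121.89° (east) — crosses 180°.
Total crossings: 1.

1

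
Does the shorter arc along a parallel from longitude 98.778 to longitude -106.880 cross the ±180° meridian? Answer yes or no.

Naïve |-106.880 − 98.778| = 205.658° > 180°, so the shorter arc goes the other way round — across 180°.
Signed shortest Δλ = ((-106.880 − 98.778 + 180) mod 360) − 180 = 154.342°.
Going east by 154.342° from +98.778° passes through 180° before reaching -106.880°.

Yes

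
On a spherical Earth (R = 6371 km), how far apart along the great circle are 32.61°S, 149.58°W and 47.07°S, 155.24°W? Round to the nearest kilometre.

Δλ = -155.24 − -149.58 = -5.66°.
Δφ = -47.07 − -32.61 = -14.46°.
a = sin²(Δφ/2) + cos φ₁ · cos φ₂ · sin²(Δλ/2) = 0.017237.
c = 2·atan2(√a, √(1−a)) = 0.26334 rad → d = 6371·c ≈ 1677.76 km.

1678 km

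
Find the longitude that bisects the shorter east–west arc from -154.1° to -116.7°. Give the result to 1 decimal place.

Signed shortest Δλ from -154.1° to -116.7° is +37.4°.
Midpoint longitude = -154.1° + (+37.4°)/2 = -154.1° + 18.7° = -135.4°.

-135.4°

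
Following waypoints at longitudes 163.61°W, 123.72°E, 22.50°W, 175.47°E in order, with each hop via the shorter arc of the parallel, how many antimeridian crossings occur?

2

Leg 1: -163.61° → +123.72°, shortest Δλ = -72.67° (west) — crosses 180°.
Leg 2: +123.72° → -22.50°, shortest Δλ = -146.22° (west) — does not cross 180°.
Leg 3: -22.50° → +175.47°, shortest Δλ = -162.03° (west) — crosses 180°.
Total crossings: 2.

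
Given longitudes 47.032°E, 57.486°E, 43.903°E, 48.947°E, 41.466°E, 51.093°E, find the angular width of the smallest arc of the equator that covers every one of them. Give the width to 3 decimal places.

Sort the longitudes: +41.466°, +43.903°, +47.032°, +48.947°, +51.093°, +57.486°.
Eastward gaps between consecutive values (wrapping around): 2.437°, 3.129°, 1.915°, 2.146°, 6.393°, 343.980°.
Largest gap = 343.980° ⇒ minimal covering band is its complement: 360° − 343.980° = 16.020°.
Band runs from +41.466° eastward to +57.486°.

16.020°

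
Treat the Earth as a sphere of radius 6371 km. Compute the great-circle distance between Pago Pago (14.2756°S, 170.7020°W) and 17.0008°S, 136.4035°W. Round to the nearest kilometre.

Δλ = -136.4035 − -170.7020 = 34.2985°.
Δφ = -17.0008 − -14.2756 = -2.7252°.
a = sin²(Δφ/2) + cos φ₁ · cos φ₂ · sin²(Δλ/2) = 0.081142.
c = 2·atan2(√a, √(1−a)) = 0.57771 rad → d = 6371·c ≈ 3680.59 km.

3681 km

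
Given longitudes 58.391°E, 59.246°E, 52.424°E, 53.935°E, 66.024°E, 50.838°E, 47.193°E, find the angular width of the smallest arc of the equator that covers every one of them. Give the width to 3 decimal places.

18.831°

Sort the longitudes: +47.193°, +50.838°, +52.424°, +53.935°, +58.391°, +59.246°, +66.024°.
Eastward gaps between consecutive values (wrapping around): 3.645°, 1.586°, 1.511°, 4.456°, 0.855°, 6.778°, 341.169°.
Largest gap = 341.169° ⇒ minimal covering band is its complement: 360° − 341.169° = 18.831°.
Band runs from +47.193° eastward to +66.024°.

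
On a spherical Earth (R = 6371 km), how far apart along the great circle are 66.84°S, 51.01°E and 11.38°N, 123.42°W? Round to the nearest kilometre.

Δλ = -123.42 − 51.01 = -174.43°.
Δφ = 11.38 − -66.84 = 78.22°.
a = sin²(Δφ/2) + cos φ₁ · cos φ₂ · sin²(Δλ/2) = 0.782580.
c = 2·atan2(√a, √(1−a)) = 2.17142 rad → d = 6371·c ≈ 13834.15 km.

13834 km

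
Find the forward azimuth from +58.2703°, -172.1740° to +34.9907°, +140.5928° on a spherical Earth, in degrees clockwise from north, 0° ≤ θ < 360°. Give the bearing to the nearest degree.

254°

Δλ = 140.5928 − -172.1740 = 312.7668°; wrapped into (−180°, 180°]: -47.2332°.
θ = atan2( sin Δλ · cos φ₂ , cos φ₁ · sin φ₂ − sin φ₁ · cos φ₂ · cos Δλ )
  = atan2(-0.60143, -0.17156) = -105.921° → normalised to [0°, 360°): 254.079°.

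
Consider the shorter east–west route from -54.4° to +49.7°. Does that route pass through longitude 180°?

No

Signed shortest Δλ = ((49.7 − -54.4 + 180) mod 360) − 180 = 104.1°.
Going east by 104.1° from -54.4° reaches +49.7° without touching 180°.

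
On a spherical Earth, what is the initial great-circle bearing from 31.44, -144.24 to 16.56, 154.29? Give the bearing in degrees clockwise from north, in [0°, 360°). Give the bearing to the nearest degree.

270°

Δλ = 154.29 − -144.24 = 298.53°; wrapped into (−180°, 180°]: -61.47°.
θ = atan2( sin Δλ · cos φ₂ , cos φ₁ · sin φ₂ − sin φ₁ · cos φ₂ · cos Δλ )
  = atan2(-0.84213, 0.00438) = -89.702° → normalised to [0°, 360°): 270.298°.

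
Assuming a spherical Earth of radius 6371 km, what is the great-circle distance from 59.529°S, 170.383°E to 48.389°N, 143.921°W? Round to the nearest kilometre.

12693 km

Δλ = -143.921 − 170.383 = -314.304°; wrapped into (−180°, 180°]: 45.696°.
Δφ = 48.389 − -59.529 = 107.918°.
a = sin²(Δφ/2) + cos φ₁ · cos φ₂ · sin²(Δλ/2) = 0.704599.
c = 2·atan2(√a, √(1−a)) = 1.99237 rad → d = 6371·c ≈ 12693.40 km.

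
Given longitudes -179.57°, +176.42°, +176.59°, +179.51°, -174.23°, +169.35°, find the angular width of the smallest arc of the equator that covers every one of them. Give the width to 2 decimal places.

Sort the longitudes: -179.57°, -174.23°, +169.35°, +176.42°, +176.59°, +179.51°.
Eastward gaps between consecutive values (wrapping around): 5.34°, 343.58°, 7.07°, 0.17°, 2.92°, 0.92°.
Largest gap = 343.58° ⇒ minimal covering band is its complement: 360° − 343.58° = 16.42°.
Band runs from +169.35° eastward to -174.23°, crossing the antimeridian.

16.42°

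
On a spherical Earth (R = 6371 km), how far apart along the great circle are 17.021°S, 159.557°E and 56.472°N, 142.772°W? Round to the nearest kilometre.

9763 km

Δλ = -142.772 − 159.557 = -302.329°; wrapped into (−180°, 180°]: 57.671°.
Δφ = 56.472 − -17.021 = 73.493°.
a = sin²(Δφ/2) + cos φ₁ · cos φ₂ · sin²(Δλ/2) = 0.480787.
c = 2·atan2(√a, √(1−a)) = 1.53236 rad → d = 6371·c ≈ 9762.67 km.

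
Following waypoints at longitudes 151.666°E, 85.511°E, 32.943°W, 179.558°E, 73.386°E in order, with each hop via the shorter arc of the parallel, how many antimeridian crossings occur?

1

Leg 1: +151.666° → +85.511°, shortest Δλ = -66.155° (west) — does not cross 180°.
Leg 2: +85.511° → -32.943°, shortest Δλ = -118.454° (west) — does not cross 180°.
Leg 3: -32.943° → +179.558°, shortest Δλ = -147.499° (west) — crosses 180°.
Leg 4: +179.558° → +73.386°, shortest Δλ = -106.172° (west) — does not cross 180°.
Total crossings: 1.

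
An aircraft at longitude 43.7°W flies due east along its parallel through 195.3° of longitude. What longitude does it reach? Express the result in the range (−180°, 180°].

Start at -43.7°; shift +195.3° → +151.6°.
+151.6° already lies in (−180°, 180°].

151.6°E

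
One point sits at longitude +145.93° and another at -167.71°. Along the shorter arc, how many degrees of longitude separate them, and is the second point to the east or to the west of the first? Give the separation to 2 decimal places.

46.36° east

Raw difference: -167.71 − 145.93 = -313.64°.
Normalise into (−180°, 180°]: -313.64° + 360° = 46.36°.
Positive ⇒ the second point lies to the east; separation 46.36°.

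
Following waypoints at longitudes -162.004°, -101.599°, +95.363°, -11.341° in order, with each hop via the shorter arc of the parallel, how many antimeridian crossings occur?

1

Leg 1: -162.004° → -101.599°, shortest Δλ = 60.405° (east) — does not cross 180°.
Leg 2: -101.599° → +95.363°, shortest Δλ = -163.038° (west) — crosses 180°.
Leg 3: +95.363° → -11.341°, shortest Δλ = -106.704° (west) — does not cross 180°.
Total crossings: 1.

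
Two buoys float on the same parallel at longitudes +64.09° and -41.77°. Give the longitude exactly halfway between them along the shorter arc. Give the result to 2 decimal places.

+11.16°

Signed shortest Δλ from +64.09° to -41.77° is -105.86°.
Midpoint longitude = +64.09° + (-105.86°)/2 = +64.09° − 52.93° = +11.16°.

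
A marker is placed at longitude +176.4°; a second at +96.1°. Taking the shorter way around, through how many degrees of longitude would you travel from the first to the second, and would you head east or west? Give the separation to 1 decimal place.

80.3° west

Raw difference: 96.1 − 176.4 = -80.3°.
Normalise into (−180°, 180°]: -80.3° stays -80.3°.
Negative ⇒ the second point lies to the west; separation 80.3°.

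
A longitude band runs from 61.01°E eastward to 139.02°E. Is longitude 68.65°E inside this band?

Yes

Band width going east from +61.01° to +139.02°: ((139.02 − 61.01) mod 360) = 78.01°.
Offset of +68.65° east of the west edge: ((68.65 − 61.01) mod 360) = 7.64°.
7.64° ≤ 78.01° ⇒ inside.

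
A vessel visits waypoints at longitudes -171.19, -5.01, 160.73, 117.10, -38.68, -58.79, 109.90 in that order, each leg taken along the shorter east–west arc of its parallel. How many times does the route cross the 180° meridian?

0

Leg 1: -171.19° → -5.01°, shortest Δλ = 166.18° (east) — does not cross 180°.
Leg 2: -5.01° → +160.73°, shortest Δλ = 165.74° (east) — does not cross 180°.
Leg 3: +160.73° → +117.10°, shortest Δλ = -43.63° (west) — does not cross 180°.
Leg 4: +117.10° → -38.68°, shortest Δλ = -155.78° (west) — does not cross 180°.
Leg 5: -38.68° → -58.79°, shortest Δλ = -20.11° (west) — does not cross 180°.
Leg 6: -58.79° → +109.90°, shortest Δλ = 168.69° (east) — does not cross 180°.
Total crossings: 0.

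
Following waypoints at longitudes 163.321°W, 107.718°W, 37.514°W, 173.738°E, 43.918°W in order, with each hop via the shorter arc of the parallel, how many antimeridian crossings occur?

2

Leg 1: -163.321° → -107.718°, shortest Δλ = 55.603° (east) — does not cross 180°.
Leg 2: -107.718° → -37.514°, shortest Δλ = 70.204° (east) — does not cross 180°.
Leg 3: -37.514° → +173.738°, shortest Δλ = -148.748° (west) — crosses 180°.
Leg 4: +173.738° → -43.918°, shortest Δλ = 142.344° (east) — crosses 180°.
Total crossings: 2.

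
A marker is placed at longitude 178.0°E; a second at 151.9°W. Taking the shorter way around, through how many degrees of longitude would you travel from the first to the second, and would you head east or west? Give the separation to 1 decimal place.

30.1° east

Raw difference: -151.9 − 178.0 = -329.9°.
Normalise into (−180°, 180°]: -329.9° + 360° = 30.1°.
Positive ⇒ the second point lies to the east; separation 30.1°.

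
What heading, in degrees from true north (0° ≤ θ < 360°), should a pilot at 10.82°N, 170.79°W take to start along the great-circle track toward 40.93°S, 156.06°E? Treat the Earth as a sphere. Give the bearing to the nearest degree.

Δλ = 156.06 − -170.79 = 326.85°; wrapped into (−180°, 180°]: -33.15°.
θ = atan2( sin Δλ · cos φ₂ , cos φ₁ · sin φ₂ − sin φ₁ · cos φ₂ · cos Δλ )
  = atan2(-0.41314, -0.76223) = -151.542° → normalised to [0°, 360°): 208.458°.

208°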